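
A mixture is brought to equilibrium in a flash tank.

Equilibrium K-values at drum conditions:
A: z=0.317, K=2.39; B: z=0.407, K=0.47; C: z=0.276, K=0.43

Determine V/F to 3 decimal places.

V/F = 0.089

Material balance + equilibrium reduce to Σ zᵢ(Kᵢ−1)/(1+V/F(Kᵢ−1)) = 0.
Check two-phase: ΣzᵢKᵢ = 1.068 > 1 and Σzᵢ/Kᵢ = 1.640 > 1, so g(0) = 0.068 > 0 and g(1) = -0.640 < 0.
Iterate (Newton) starting at V/F = 0.43:
  V/F = 0.430: g = -0.2120, g' = -0.589 → V/F = 0.070
  V/F = 0.070: g = 0.0136, g' = -0.729 → V/F = 0.089
Converged at V/F = 0.089.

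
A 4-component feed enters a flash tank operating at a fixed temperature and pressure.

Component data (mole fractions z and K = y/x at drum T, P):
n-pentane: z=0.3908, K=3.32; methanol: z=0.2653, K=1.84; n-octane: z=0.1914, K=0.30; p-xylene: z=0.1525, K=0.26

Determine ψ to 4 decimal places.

ψ = 0.6900

Rachford–Rice: g(ψ) = Σ zᵢ(Kᵢ−1)/(1+ψ(Kᵢ−1)) = 0.
g(0) = ΣzᵢKᵢ − 1 = 0.8827 and g(1) = 1 − Σzᵢ/Kᵢ = -0.4864, so a root lies in (0, 1).
Newton–Raphson from ψ = 0.52:
  ψ = 0.5200: g = 0.17193, g' = -0.9753 → ψ = 0.6963
  ψ = 0.6963: g = -0.00690, g' = -1.0944 → ψ = 0.6900
Converged at ψ = 0.6900.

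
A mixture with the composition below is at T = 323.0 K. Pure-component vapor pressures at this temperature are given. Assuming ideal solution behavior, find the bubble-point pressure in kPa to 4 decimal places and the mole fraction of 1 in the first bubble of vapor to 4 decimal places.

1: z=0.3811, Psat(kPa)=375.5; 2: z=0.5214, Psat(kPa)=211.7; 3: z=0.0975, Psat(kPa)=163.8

At the bubble point ψ → 0, so ΣzᵢKᵢ = 1 with Kᵢ = Pᵢˢᵃᵗ/P ⇒ P = ΣzᵢPᵢˢᵃᵗ.
P = 0.3811·375.5 + 0.5214·211.7 + 0.0975·163.8 = 269.4539 kPa
yᵢ = zᵢPᵢˢᵃᵗ/P ⇒ y_1 = 0.3811·375.5/269.4539 = 0.5311

Pbub = 269.4539 kPa, y_1 = 0.5311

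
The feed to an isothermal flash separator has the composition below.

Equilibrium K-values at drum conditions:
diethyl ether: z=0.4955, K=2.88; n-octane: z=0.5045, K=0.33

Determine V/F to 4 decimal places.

V/F = 0.4712

Material balance + equilibrium reduce to Σ zᵢ(Kᵢ−1)/(1+V/F(Kᵢ−1)) = 0.
Feasibility: ΣzᵢKᵢ = 1.5935, Σzᵢ/Kᵢ = 1.7008 — both > 1, two phases present.
Binary case is linear: z₁(K₁−1)(1+V/F(K₂−1)) + z₂(K₂−1)(1+V/F(K₁−1)) = 0
⇒ V/F = [z₁(K₁−1)+z₂(K₂−1)] / [−(K₁−1)(K₂−1)] = 0.59352/1.25960 = 0.4712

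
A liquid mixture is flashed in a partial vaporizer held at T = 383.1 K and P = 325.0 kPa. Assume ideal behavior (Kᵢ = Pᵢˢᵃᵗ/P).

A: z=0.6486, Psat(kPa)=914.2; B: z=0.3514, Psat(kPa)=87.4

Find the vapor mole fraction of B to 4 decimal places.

Raoult's law: Kᵢ = Pᵢˢᵃᵗ/P = Pᵢˢᵃᵗ/325.0.
  K_A = 914.2/325.0 = 2.812923, K_B = 87.4/325.0 = 0.268923
Binary case is linear: z₁(K₁−1)(1+ψ(K₂−1)) + z₂(K₂−1)(1+ψ(K₁−1)) = 0
⇒ ψ = [z₁(K₁−1)+z₂(K₂−1)] / [−(K₁−1)(K₂−1)] = 0.91896/1.32539 = 0.6934
Compositions from xᵢ = zᵢ/(1+ψ(Kᵢ−1)), yᵢ = Kᵢxᵢ:
  A: x = 0.2874, y = 0.8084
  B: x = 0.7126, y = 0.1916

y_B = 0.1916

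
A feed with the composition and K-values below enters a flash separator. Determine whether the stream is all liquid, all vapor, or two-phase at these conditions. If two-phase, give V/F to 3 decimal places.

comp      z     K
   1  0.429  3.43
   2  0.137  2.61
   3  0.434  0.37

two-phase, V/F = 0.701

ΣzᵢKᵢ = 1.990; Σzᵢ/Kᵢ = 1.351.
Both exceed 1, so a two-phase solution exists.
Iterate (Newton) starting at ψ = 0.5:
  ψ = 0.500: g = 0.1937, g' = -0.992 → ψ = 0.695
  ψ = 0.695: g = 0.0053, g' = -0.975 → ψ = 0.701
Converged at ψ = 0.701.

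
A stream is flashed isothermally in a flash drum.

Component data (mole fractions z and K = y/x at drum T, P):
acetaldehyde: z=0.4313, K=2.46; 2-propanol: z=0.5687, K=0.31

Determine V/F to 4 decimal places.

V/F = 0.2356

Material balance + equilibrium reduce to Σ zᵢ(Kᵢ−1)/(1+V/F(Kᵢ−1)) = 0.
g(0) = ΣzᵢKᵢ − 1 = 0.2373 and g(1) = 1 − Σzᵢ/Kᵢ = -1.0098, so a root lies in (0, 1).
Newton–Raphson from V/F = 0.5:
  V/F = 0.5000: g = -0.23510, g' = -0.9383 → V/F = 0.2494
  V/F = 0.2494: g = -0.01238, g' = -0.8891 → V/F = 0.2355
  V/F = 0.2355: g = 0.00004, g' = -0.8951 → V/F = 0.2356
Converged at V/F = 0.2356.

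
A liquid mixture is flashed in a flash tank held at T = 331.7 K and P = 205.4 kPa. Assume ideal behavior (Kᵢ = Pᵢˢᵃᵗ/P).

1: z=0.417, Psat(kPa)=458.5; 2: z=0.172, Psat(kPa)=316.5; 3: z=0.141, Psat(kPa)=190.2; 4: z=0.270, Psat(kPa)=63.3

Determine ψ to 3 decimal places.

ψ = 0.656

Raoult's law: Kᵢ = Pᵢˢᵃᵗ/P = Pᵢˢᵃᵗ/205.4.
  K_1 = 458.5/205.4 = 2.23223, K_2 = 316.5/205.4 = 1.54090, K_3 = 190.2/205.4 = 0.92600, K_4 = 63.3/205.4 = 0.30818
Let ψ = V/F and solve Σ zᵢ(Kᵢ−1)/(1+ψ(Kᵢ−1)) = 0.
Check two-phase: ΣzᵢKᵢ = 1.410 > 1 and Σzᵢ/Kᵢ = 1.327 > 1, so g(0) = 0.410 > 0 and g(1) = -0.327 < 0.
Newton–Raphson from ψ = 0.56:
  ψ = 0.560: g = 0.0596, g' = -0.597 → ψ = 0.660
  ψ = 0.660: g = -0.0028, g' = -0.658 → ψ = 0.656
Converged at ψ = 0.656.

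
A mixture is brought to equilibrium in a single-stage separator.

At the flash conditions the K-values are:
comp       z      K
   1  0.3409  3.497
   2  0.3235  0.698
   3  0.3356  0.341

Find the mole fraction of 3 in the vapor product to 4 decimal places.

Rachford–Rice: g(ψ) = Σ zᵢ(Kᵢ−1)/(1+ψ(Kᵢ−1)) = 0.
Feasibility: ΣzᵢKᵢ = 1.5324, Σzᵢ/Kᵢ = 1.5451 — both > 1, two phases present.
Newton iteration, ψ⁰ = 0.5:
  ψ = 0.5000: g = -0.06634, g' = -0.7855 → ψ = 0.4155
  ψ = 0.4155: g = 0.00148, g' = -0.8269 → ψ = 0.4173
Converged at ψ = 0.4173.
Compositions from xᵢ = zᵢ/(1+ψ(Kᵢ−1)), yᵢ = Kᵢxᵢ:
  1: x = 0.1669, y = 0.5838
  2: x = 0.3702, y = 0.2584
  3: x = 0.4629, y = 0.1579

y_3 = 0.1579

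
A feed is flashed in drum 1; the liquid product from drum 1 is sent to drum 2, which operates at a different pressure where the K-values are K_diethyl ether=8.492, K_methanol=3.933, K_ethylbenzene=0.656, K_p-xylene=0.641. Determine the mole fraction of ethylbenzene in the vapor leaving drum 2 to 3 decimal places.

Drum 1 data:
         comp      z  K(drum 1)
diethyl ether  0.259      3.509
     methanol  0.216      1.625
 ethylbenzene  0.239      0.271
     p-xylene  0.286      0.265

y_ethylbenzene (drum 2) = 0.273

Drum 1:
Newton–Raphson from ψ₁ = 0.5:
  ψ₁ = 0.500: g = -0.2154, g' = -1.070 → ψ₁ = 0.299
  ψ₁ = 0.299: g = -0.0069, g' = -1.054 → ψ₁ = 0.292
Converged at ψ₁ = 0.292.
Drum-1 compositions:
  diethyl ether: x = 0.149, y = 0.524
  methanol: x = 0.183, y = 0.297
  ethylbenzene: x = 0.304, y = 0.082
  p-xylene: x = 0.364, y = 0.097
Drum-2 feed = drum-1 liquid: z₂ = (0.1494, 0.1826, 0.3037, 0.3642).
Drum 2:
Let ψ₂ = V/F and solve Σ zᵢ(Kᵢ−1)/(1+ψ₂(Kᵢ−1)) = 0.
Feasibility: ΣzᵢKᵢ = 2.420, Σzᵢ/Kᵢ = 1.095 — both > 1, two phases present.
Iterate (Newton) starting at ψ₂ = 0.34:
  ψ₂ = 0.340: g = 0.3166, g' = -1.167 → ψ₂ = 0.611
  ψ₂ = 0.611: g = 0.0927, g' = -0.606 → ψ₂ = 0.764
  ψ₂ = 0.764: g = 0.0098, g' = -0.490 → ψ₂ = 0.784
Converged at ψ₂ = 0.784.
  diethyl ether: x = 0.022, y = 0.185
  methanol: x = 0.055, y = 0.218
  ethylbenzene: x = 0.416, y = 0.273
  p-xylene: x = 0.507, y = 0.325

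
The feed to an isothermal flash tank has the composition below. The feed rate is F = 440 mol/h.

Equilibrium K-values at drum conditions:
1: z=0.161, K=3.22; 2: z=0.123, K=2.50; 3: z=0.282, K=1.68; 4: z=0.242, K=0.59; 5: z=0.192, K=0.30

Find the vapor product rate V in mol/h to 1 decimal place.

V = 279.8 mol/h

Rachford–Rice: g(V/F) = Σ zᵢ(Kᵢ−1)/(1+V/F(Kᵢ−1)) = 0.
Feasibility: ΣzᵢKᵢ = 1.500, Σzᵢ/Kᵢ = 1.317 — both > 1, two phases present.
Iterate (Newton) starting at V/F = 0.5:
  V/F = 0.500: g = 0.0864, g' = -0.628 → V/F = 0.637
  V/F = 0.637: g = -0.0009, g' = -0.653 → V/F = 0.636
Converged at V/F = 0.636.
Then V = V/F·F = 0.6360·440 = 279.8 mol/h and L = F − V = 160.2 mol/h.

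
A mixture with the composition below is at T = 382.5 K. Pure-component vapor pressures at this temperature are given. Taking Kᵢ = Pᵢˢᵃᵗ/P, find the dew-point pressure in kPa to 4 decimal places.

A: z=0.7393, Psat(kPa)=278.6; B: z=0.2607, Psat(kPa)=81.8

Pdew = 171.2133 kPa

At the dew point ψ → 1, so Σzᵢ/Kᵢ = 1 with Kᵢ = Pᵢˢᵃᵗ/P ⇒ 1/P = Σzᵢ/Pᵢˢᵃᵗ.
1/P = 0.7393/278.6 + 0.2607/81.8 = 0.0058407 ⇒ P = 171.2133 kPa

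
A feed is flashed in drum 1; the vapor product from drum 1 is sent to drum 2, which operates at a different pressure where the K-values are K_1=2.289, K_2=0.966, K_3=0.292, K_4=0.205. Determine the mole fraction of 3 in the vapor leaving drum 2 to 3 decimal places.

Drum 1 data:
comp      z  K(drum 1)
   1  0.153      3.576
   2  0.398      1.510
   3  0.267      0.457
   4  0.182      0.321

y_3 (drum 2) = 0.059

Drum 1:
Newton–Raphson from ψ₁ = 0.51:
  ψ₁ = 0.510: g = -0.0581, g' = -0.602 → ψ₁ = 0.413
Converged at ψ₁ = 0.413.
Drum-1 compositions:
  1: x = 0.074, y = 0.265
  2: x = 0.329, y = 0.496
  3: x = 0.344, y = 0.157
  4: x = 0.253, y = 0.081
Drum-2 feed = drum-1 vapor: z₂ = (0.2651, 0.4964, 0.1573, 0.0812).
Drum 2:
Rachford–Rice: g(ψ₂) = Σ zᵢ(Kᵢ−1)/(1+ψ₂(Kᵢ−1)) = 0.
Feasibility: ΣzᵢKᵢ = 1.149, Σzᵢ/Kᵢ = 1.564 — both > 1, two phases present.
Newton–Raphson from ψ₂ = 0.5:
  ψ₂ = 0.500: g = -0.0889, g' = -0.494 → ψ₂ = 0.320
  ψ₂ = 0.320: g = -0.0057, g' = -0.445 → ψ₂ = 0.307
Converged at ψ₂ = 0.307.
  1: x = 0.190, y = 0.435
  2: x = 0.502, y = 0.485
  3: x = 0.201, y = 0.059
  4: x = 0.107, y = 0.022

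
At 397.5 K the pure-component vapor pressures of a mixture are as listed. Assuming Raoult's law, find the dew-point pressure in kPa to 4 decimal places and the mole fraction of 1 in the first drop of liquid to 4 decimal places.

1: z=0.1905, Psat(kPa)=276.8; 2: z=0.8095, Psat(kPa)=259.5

Pdew = 262.6269 kPa, x_1 = 0.1807

At the dew point ψ → 1, so Σzᵢ/Kᵢ = 1 with Kᵢ = Pᵢˢᵃᵗ/P ⇒ 1/P = Σzᵢ/Pᵢˢᵃᵗ.
1/P = 0.1905/276.8 + 0.8095/259.5 = 0.0038077 ⇒ P = 262.6269 kPa
xᵢ = zᵢP/Pᵢˢᵃᵗ ⇒ x_1 = 0.1905·262.6269/276.8 = 0.1807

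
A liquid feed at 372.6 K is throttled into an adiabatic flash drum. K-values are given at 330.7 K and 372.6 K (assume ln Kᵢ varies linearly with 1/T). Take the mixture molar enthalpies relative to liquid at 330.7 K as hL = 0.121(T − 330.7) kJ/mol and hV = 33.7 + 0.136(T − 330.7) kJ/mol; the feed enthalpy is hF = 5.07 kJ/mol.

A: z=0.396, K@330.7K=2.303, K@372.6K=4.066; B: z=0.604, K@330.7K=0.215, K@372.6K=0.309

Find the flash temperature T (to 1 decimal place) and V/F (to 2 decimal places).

T = 337.6 K, V/F = 0.13

Adiabatic flash: solve Rachford–Rice at each trial T, then check hF = ψ·hV(T) + (1−ψ)·hL(T).
  T = 330.7 K: K = (2.303, 0.215), RR gives ψ = 0.041, H_out = 1.379 kJ/mol
  T = 372.6 K: K = (4.066, 0.309), RR gives ψ = 0.376, H_out = 17.980 kJ/mol
  T = 351.6 K: K = (3.110, 0.260), RR gives ψ = 0.249, H_out = 11.006 kJ/mol
  T = 341.1 K: K = (2.687, 0.237), RR gives ψ = 0.161, H_out = 6.712 kJ/mol
  T = 335.9 K: K = (2.490, 0.226), RR gives ψ = 0.106, H_out = 4.223 kJ/mol
  T = 338.5 K: K = (2.588, 0.232), RR gives ψ = 0.135, H_out = 5.505 kJ/mol
  T = 337.2 K: K = (2.539, 0.229), RR gives ψ = 0.121, H_out = 4.874 kJ/mol
Linear interpolation between T = 337.2 (H_out = 4.874) and T = 338.5 (H_out = 5.505) on hF = 5.07 gives T ≈ 337.6 K, at which ψ = 0.13.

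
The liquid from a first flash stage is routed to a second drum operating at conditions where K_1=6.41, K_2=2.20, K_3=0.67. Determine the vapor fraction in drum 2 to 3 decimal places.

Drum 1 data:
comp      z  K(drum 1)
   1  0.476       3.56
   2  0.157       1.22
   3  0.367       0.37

V/F (drum 2) = 0.623

Drum 1:
Material balance + equilibrium reduce to Σ zᵢ(Kᵢ−1)/(1+ψ₁(Kᵢ−1)) = 0.
g(0) = ΣzᵢKᵢ − 1 = 1.022 and g(1) = 1 − Σzᵢ/Kᵢ = -0.254, so a root lies in (0, 1).
Iterate (Newton) starting at ψ₁ = 0.5:
  ψ₁ = 0.500: g = 0.2280, g' = -0.917 → ψ₁ = 0.749
  ψ₁ = 0.749: g = 0.0098, g' = -0.894 → ψ₁ = 0.760
Converged at ψ₁ = 0.760.
Drum-1 compositions:
  1: x = 0.162, y = 0.575
  2: x = 0.135, y = 0.164
  3: x = 0.704, y = 0.260
Drum-2 feed = drum-1 liquid: z₂ = (0.1616, 0.1345, 0.7038).
Drum 2:
Newton iteration, ψ₂⁰ = 0.5:
  ψ₂ = 0.500: g = 0.0588, g' = -0.530 → ψ₂ = 0.611
  ψ₂ = 0.611: g = 0.0054, g' = -0.440 → ψ₂ = 0.623
Converged at ψ₂ = 0.623.
  1: x = 0.037, y = 0.237
  2: x = 0.077, y = 0.169
  3: x = 0.886, y = 0.594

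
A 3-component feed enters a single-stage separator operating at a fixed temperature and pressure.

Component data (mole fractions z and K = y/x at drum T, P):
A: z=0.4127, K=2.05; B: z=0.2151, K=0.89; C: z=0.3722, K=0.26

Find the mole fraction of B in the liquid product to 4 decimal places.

Let β = V/F and solve Σ zᵢ(Kᵢ−1)/(1+β(Kᵢ−1)) = 0.
Check two-phase: ΣzᵢKᵢ = 1.1342 > 1 and Σzᵢ/Kᵢ = 1.8745 > 1, so g(0) = 0.1342 > 0 and g(1) = -0.8745 < 0.
Iterate (Newton) starting at β = 0.5:
  β = 0.5000: g = -0.17807, g' = -0.7121 → β = 0.2499
  β = 0.2499: g = -0.01900, g' = -0.5951 → β = 0.2180
Converged at β = 0.2180.
Compositions from xᵢ = zᵢ/(1+β(Kᵢ−1)), yᵢ = Kᵢxᵢ:
  A: x = 0.3358, y = 0.6885
  B: x = 0.2204, y = 0.1961
  C: x = 0.4438, y = 0.1154

x_B = 0.2204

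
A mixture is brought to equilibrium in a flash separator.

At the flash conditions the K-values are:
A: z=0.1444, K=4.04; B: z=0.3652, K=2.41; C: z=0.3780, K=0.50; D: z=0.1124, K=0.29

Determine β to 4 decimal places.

Iterate (Newton) starting at β = 0.5:
  β = 0.5000: g = 0.10048, g' = -0.7641 → β = 0.6315
  β = 0.6315: g = 0.00185, g' = -0.7477 → β = 0.6340
Converged at β = 0.6340.

β = 0.6340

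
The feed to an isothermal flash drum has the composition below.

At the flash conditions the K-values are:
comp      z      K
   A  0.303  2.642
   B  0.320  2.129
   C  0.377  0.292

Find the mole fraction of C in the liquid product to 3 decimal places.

x_C = 0.657

Rachford–Rice: g(V/F) = Σ zᵢ(Kᵢ−1)/(1+V/F(Kᵢ−1)) = 0.
g(0) = ΣzᵢKᵢ − 1 = 0.592 and g(1) = 1 − Σzᵢ/Kᵢ = -0.556, so a root lies in (0, 1).
Newton–Raphson from V/F = 0.5:
  V/F = 0.500: g = 0.0910, g' = -0.866 → V/F = 0.605
  V/F = 0.605: g = -0.0027, g' = -0.928 → V/F = 0.602
Converged at V/F = 0.602.
Compositions from xᵢ = zᵢ/(1+V/F(Kᵢ−1)), yᵢ = Kᵢxᵢ:
  A: x = 0.152, y = 0.403
  B: x = 0.190, y = 0.406
  C: x = 0.657, y = 0.192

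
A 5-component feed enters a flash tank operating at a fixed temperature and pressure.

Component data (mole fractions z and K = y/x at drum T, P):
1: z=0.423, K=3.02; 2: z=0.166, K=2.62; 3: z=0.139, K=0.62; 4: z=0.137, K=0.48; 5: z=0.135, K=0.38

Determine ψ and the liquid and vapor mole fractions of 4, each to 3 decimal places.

ψ = 0.912, x_4 = 0.261, y_4 = 0.125

Let ψ = V/F and solve Σ zᵢ(Kᵢ−1)/(1+ψ(Kᵢ−1)) = 0.
g(0) = ΣzᵢKᵢ − 1 = 0.916 and g(1) = 1 − Σzᵢ/Kᵢ = -0.068, so a root lies in (0, 1).
Iterate (Newton) starting at ψ = 0.5:
  ψ = 0.500: g = 0.2909, g' = -0.767 → ψ = 0.879
  ψ = 0.879: g = 0.0243, g' = -0.720 → ψ = 0.913
  ψ = 0.913: g = -0.0003, g' = -0.741 → ψ = 0.912
Converged at ψ = 0.912.
Compositions from xᵢ = zᵢ/(1+ψ(Kᵢ−1)), yᵢ = Kᵢxᵢ:
  1: x = 0.149, y = 0.449
  2: x = 0.067, y = 0.176
  3: x = 0.213, y = 0.132
  4: x = 0.261, y = 0.125
  5: x = 0.311, y = 0.118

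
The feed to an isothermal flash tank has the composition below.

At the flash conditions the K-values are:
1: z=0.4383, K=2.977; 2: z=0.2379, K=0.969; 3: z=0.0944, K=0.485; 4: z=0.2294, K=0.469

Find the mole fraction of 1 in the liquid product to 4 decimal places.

x_1 = 0.1619

Newton iteration, β⁰ = 0.34:
  β = 0.3400: g = 0.30316, g' = -0.7460 → β = 0.7464
  β = 0.7464: g = 0.06172, g' = -0.5233 → β = 0.8643
  β = 0.8643: g = -0.00044, g' = -0.5360 → β = 0.8635
Converged at β = 0.8635.
Compositions from xᵢ = zᵢ/(1+β(Kᵢ−1)), yᵢ = Kᵢxᵢ:
  1: x = 0.1619, y = 0.4820
  2: x = 0.2444, y = 0.2369
  3: x = 0.1700, y = 0.0824
  4: x = 0.4237, y = 0.1987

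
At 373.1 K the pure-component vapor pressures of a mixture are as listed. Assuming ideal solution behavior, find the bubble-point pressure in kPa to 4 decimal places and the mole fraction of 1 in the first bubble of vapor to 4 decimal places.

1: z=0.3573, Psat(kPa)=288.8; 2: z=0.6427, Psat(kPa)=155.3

At the bubble point ψ → 0, so ΣzᵢKᵢ = 1 with Kᵢ = Pᵢˢᵃᵗ/P ⇒ P = ΣzᵢPᵢˢᵃᵗ.
P = 0.3573·288.8 + 0.6427·155.3 = 202.9996 kPa
yᵢ = zᵢPᵢˢᵃᵗ/P ⇒ y_1 = 0.3573·288.8/202.9996 = 0.5083

Pbub = 202.9996 kPa, y_1 = 0.5083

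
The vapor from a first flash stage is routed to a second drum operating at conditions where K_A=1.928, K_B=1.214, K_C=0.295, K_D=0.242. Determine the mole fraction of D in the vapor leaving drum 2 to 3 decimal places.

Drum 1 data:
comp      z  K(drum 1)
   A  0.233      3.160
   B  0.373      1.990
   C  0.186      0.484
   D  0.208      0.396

y_D (drum 2) = 0.048

Drum 1:
Newton–Raphson from ψ₁ = 0.46:
  ψ₁ = 0.460: g = 0.2064, g' = -0.677 → ψ₁ = 0.765
  ψ₁ = 0.765: g = 0.0078, g' = -0.670 → ψ₁ = 0.777
Converged at ψ₁ = 0.777.
Drum-1 compositions:
  A: x = 0.087, y = 0.275
  B: x = 0.211, y = 0.420
  C: x = 0.310, y = 0.150
  D: x = 0.392, y = 0.155
Drum-2 feed = drum-1 vapor: z₂ = (0.2750, 0.4197, 0.1502, 0.1551).
Drum 2:
Iterate (Newton) starting at ψ₂ = 0.5:
  ψ₂ = 0.500: g = -0.0975, g' = -0.535 → ψ₂ = 0.318
  ψ₂ = 0.318: g = -0.0103, g' = -0.437 → ψ₂ = 0.294
Converged at ψ₂ = 0.294.
  A: x = 0.216, y = 0.416
  B: x = 0.395, y = 0.479
  C: x = 0.190, y = 0.056
  D: x = 0.200, y = 0.048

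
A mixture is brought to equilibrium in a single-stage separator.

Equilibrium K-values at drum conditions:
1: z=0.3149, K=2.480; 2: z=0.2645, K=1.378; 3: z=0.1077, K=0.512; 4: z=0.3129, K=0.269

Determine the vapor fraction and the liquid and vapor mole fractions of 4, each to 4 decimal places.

ψ = 0.3867, x_4 = 0.4362, y_4 = 0.1173

Let ψ = V/F and solve Σ zᵢ(Kᵢ−1)/(1+ψ(Kᵢ−1)) = 0.
g(0) = ΣzᵢKᵢ − 1 = 0.2847 and g(1) = 1 − Σzᵢ/Kᵢ = -0.6925, so a root lies in (0, 1).
Iterate (Newton) starting at ψ = 0.46:
  ψ = 0.4600: g = -0.04993, g' = -0.6938 → ψ = 0.3880
  ψ = 0.3880: g = -0.00090, g' = -0.6719 → ψ = 0.3867
Converged at ψ = 0.3867.
Compositions from xᵢ = zᵢ/(1+ψ(Kᵢ−1)), yᵢ = Kᵢxᵢ:
  1: x = 0.2003, y = 0.4967
  2: x = 0.2308, y = 0.3180
  3: x = 0.1328, y = 0.0680
  4: x = 0.4362, y = 0.1173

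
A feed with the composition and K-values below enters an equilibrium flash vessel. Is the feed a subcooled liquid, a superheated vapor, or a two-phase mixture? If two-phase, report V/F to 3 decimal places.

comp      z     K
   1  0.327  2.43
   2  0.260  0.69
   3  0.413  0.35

ΣzᵢKᵢ = 1.119; Σzᵢ/Kᵢ = 1.691.
Both exceed 1, so a two-phase solution exists.
Material balance + equilibrium reduce to Σ zᵢ(Kᵢ−1)/(1+ψ(Kᵢ−1)) = 0.
Newton–Raphson from ψ = 0.5:
  ψ = 0.500: g = -0.2204, g' = -0.645 → ψ = 0.158
  ψ = 0.158: g = -0.0028, g' = -0.689 → ψ = 0.154
Converged at ψ = 0.154.

two-phase, V/F = 0.154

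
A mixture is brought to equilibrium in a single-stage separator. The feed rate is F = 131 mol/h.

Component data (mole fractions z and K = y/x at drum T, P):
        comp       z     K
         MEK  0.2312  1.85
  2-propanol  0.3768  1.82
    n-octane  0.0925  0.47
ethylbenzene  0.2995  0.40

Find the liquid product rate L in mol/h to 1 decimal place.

L = 56.4 mol/h

Let ψ = V/F and solve Σ zᵢ(Kᵢ−1)/(1+ψ(Kᵢ−1)) = 0.
Check two-phase: ΣzᵢKᵢ = 1.2768 > 1 and Σzᵢ/Kᵢ = 1.2776 > 1, so g(0) = 0.2768 > 0 and g(1) = -0.2776 < 0.
Newton iteration, ψ⁰ = 0.56:
  ψ = 0.5600: g = 0.00454, g' = -0.4928 → ψ = 0.5692
Converged at ψ = 0.5692.
Then V = ψ·F = 0.5692·131 = 74.6 mol/h and L = F − V = 56.4 mol/h.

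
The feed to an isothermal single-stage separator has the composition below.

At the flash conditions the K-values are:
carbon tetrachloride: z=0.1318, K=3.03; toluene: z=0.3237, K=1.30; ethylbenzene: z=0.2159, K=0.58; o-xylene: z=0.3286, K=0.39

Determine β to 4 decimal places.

Iterate (Newton) starting at β = 0.5:
  β = 0.5000: g = -0.18597, g' = -0.4700 → β = 0.1043
  β = 0.1043: g = 0.00608, g' = -0.5784 → β = 0.1148
  β = 0.1148: g = 0.00006, g' = -0.5679 → β = 0.1149
Converged at β = 0.1149.

β = 0.1149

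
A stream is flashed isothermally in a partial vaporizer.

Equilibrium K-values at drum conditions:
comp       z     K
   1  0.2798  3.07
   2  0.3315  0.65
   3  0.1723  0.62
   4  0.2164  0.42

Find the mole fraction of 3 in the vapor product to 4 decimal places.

Material balance + equilibrium reduce to Σ zᵢ(Kᵢ−1)/(1+ψ(Kᵢ−1)) = 0.
Check two-phase: ΣzᵢKᵢ = 1.2722 > 1 and Σzᵢ/Kᵢ = 1.3943 > 1, so g(0) = 0.2722 > 0 and g(1) = -0.3943 < 0.
Iterate (Newton) starting at ψ = 0.5:
  ψ = 0.5000: g = -0.11363, g' = -0.5315 → ψ = 0.2862
  ψ = 0.2862: g = 0.01081, g' = -0.6589 → ψ = 0.3026
  ψ = 0.3026: g = 0.00013, g' = -0.6429 → ψ = 0.3028
Converged at ψ = 0.3028.
Compositions from xᵢ = zᵢ/(1+ψ(Kᵢ−1)), yᵢ = Kᵢxᵢ:
  1: x = 0.1720, y = 0.5280
  2: x = 0.3708, y = 0.2410
  3: x = 0.1947, y = 0.1207
  4: x = 0.2625, y = 0.1103

y_3 = 0.1207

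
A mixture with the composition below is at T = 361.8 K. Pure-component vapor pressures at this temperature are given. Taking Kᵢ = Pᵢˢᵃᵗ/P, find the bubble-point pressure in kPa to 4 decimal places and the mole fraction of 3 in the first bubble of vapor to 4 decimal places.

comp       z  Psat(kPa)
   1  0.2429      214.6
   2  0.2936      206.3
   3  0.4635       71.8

Pbub = 145.9753 kPa, y_3 = 0.2280

At the bubble point ψ → 0, so ΣzᵢKᵢ = 1 with Kᵢ = Pᵢˢᵃᵗ/P ⇒ P = ΣzᵢPᵢˢᵃᵗ.
P = 0.2429·214.6 + 0.2936·206.3 + 0.4635·71.8 = 145.9753 kPa
yᵢ = zᵢPᵢˢᵃᵗ/P ⇒ y_3 = 0.4635·71.8/145.9753 = 0.2280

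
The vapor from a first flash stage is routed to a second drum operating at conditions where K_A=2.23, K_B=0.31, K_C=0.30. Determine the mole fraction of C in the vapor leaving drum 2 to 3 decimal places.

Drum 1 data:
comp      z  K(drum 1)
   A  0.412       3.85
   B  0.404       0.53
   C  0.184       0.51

Drum 1:
Newton–Raphson from ψ₁ = 0.5:
  ψ₁ = 0.500: g = 0.1166, g' = -0.799 → ψ₁ = 0.646
  ψ₁ = 0.646: g = 0.0088, g' = -0.693 → ψ₁ = 0.659
Converged at ψ₁ = 0.659.
Drum-1 compositions:
  A: x = 0.143, y = 0.551
  B: x = 0.585, y = 0.310
  C: x = 0.272, y = 0.139
Drum-2 feed = drum-1 vapor: z₂ = (0.5513, 0.3101, 0.1386).
Drum 2:
Material balance + equilibrium reduce to Σ zᵢ(Kᵢ−1)/(1+ψ₂(Kᵢ−1)) = 0.
Check two-phase: ΣzᵢKᵢ = 1.367 > 1 and Σzᵢ/Kᵢ = 1.709 > 1, so g(0) = 0.367 > 0 and g(1) = -0.709 < 0.
Iterate (Newton) starting at ψ₂ = 0.5:
  ψ₂ = 0.500: g = -0.0560, g' = -0.825 → ψ₂ = 0.432
  ψ₂ = 0.432: g = -0.0011, g' = -0.795 → ψ₂ = 0.431
Converged at ψ₂ = 0.431.
  A: x = 0.360, y = 0.804
  B: x = 0.441, y = 0.137
  C: x = 0.198, y = 0.060

y_C (drum 2) = 0.060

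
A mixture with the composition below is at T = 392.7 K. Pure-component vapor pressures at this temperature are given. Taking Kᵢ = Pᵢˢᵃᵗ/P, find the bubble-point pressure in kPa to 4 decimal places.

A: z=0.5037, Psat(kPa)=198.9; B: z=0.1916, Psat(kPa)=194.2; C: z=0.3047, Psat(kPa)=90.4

At the bubble point ψ → 0, so ΣzᵢKᵢ = 1 with Kᵢ = Pᵢˢᵃᵗ/P ⇒ P = ΣzᵢPᵢˢᵃᵗ.
P = 0.5037·198.9 + 0.1916·194.2 + 0.3047·90.4 = 164.9395 kPa

Pbub = 164.9395 kPa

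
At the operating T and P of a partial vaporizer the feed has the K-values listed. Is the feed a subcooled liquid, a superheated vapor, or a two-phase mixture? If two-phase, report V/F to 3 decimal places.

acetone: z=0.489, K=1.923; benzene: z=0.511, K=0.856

superheated vapor

ΣzᵢKᵢ = 1.378; Σzᵢ/Kᵢ = 0.851.
Since Σzᵢ/Kᵢ < 1 the mixture is above its dew point — single vapor phase.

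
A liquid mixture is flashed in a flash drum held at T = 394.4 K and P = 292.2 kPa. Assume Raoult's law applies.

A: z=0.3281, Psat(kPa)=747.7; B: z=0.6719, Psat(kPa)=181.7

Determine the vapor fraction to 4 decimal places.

Raoult's law: Kᵢ = Pᵢˢᵃᵗ/P = Pᵢˢᵃᵗ/292.2.
  K_A = 747.7/292.2 = 2.558864, K_B = 181.7/292.2 = 0.621834
Material balance + equilibrium reduce to Σ zᵢ(Kᵢ−1)/(1+ψ(Kᵢ−1)) = 0.
Feasibility: ΣzᵢKᵢ = 1.2574, Σzᵢ/Kᵢ = 1.2087 — both > 1, two phases present.
Binary case is linear: z₁(K₁−1)(1+ψ(K₂−1)) + z₂(K₂−1)(1+ψ(K₁−1)) = 0
⇒ ψ = [z₁(K₁−1)+z₂(K₂−1)] / [−(K₁−1)(K₂−1)] = 0.25737/0.58951 = 0.4366

ψ = 0.4366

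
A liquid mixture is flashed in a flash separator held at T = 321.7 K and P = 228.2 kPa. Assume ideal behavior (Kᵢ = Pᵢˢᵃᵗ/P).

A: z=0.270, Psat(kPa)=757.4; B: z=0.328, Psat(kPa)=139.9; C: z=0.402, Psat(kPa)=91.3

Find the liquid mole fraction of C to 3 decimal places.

Raoult's law: Kᵢ = Pᵢˢᵃᵗ/P = Pᵢˢᵃᵗ/228.2.
  K_A = 757.4/228.2 = 3.31902, K_B = 139.9/228.2 = 0.61306, K_C = 91.3/228.2 = 0.40009
Rachford–Rice: g(V/F) = Σ zᵢ(Kᵢ−1)/(1+V/F(Kᵢ−1)) = 0.
g(0) = ΣzᵢKᵢ − 1 = 0.258 and g(1) = 1 − Σzᵢ/Kᵢ = -0.621, so a root lies in (0, 1).
Newton–Raphson from V/F = 0.34:
  V/F = 0.340: g = -0.0990, g' = -0.747 → V/F = 0.208
  V/F = 0.208: g = 0.0092, g' = -0.909 → V/F = 0.218
Converged at V/F = 0.218.
Compositions from xᵢ = zᵢ/(1+V/F(Kᵢ−1)), yᵢ = Kᵢxᵢ:
  A: x = 0.179, y = 0.595
  B: x = 0.358, y = 0.220
  C: x = 0.462, y = 0.185

x_C = 0.462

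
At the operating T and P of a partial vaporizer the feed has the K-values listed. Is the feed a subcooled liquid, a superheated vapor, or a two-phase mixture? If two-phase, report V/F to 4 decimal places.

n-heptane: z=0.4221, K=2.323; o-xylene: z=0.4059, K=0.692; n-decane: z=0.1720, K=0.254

two-phase, V/F = 0.4710

ΣzᵢKᵢ = 1.3051; Σzᵢ/Kᵢ = 1.4454.
Both exceed 1, so a two-phase solution exists.
Rachford–Rice: g(ψ) = Σ zᵢ(Kᵢ−1)/(1+ψ(Kᵢ−1)) = 0.
Iterate (Newton) starting at ψ = 0.35:
  ψ = 0.3500: g = 0.06792, g' = -0.5689 → ψ = 0.4694
  ψ = 0.4694: g = 0.00090, g' = -0.5605 → ψ = 0.4710
Converged at ψ = 0.4710.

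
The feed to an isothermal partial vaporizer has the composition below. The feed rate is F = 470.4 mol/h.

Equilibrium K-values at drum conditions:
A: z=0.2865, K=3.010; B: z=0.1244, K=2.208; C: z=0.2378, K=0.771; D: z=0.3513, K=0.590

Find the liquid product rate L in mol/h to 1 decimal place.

Rachford–Rice: g(β) = Σ zᵢ(Kᵢ−1)/(1+β(Kᵢ−1)) = 0.
Check two-phase: ΣzᵢKᵢ = 1.5277 > 1 and Σzᵢ/Kᵢ = 1.0554 > 1, so g(0) = 0.5277 > 0 and g(1) = -0.0554 < 0.
Newton–Raphson from β = 0.65:
  β = 0.6500: g = 0.07351, g' = -0.4015 → β = 0.8331
  β = 0.8331: g = 0.00418, g' = -0.3622 → β = 0.8446
Converged at β = 0.8446.
Then V = β·F = 0.8446·470.4 = 397.3 mol/h and L = F − V = 73.1 mol/h.

L = 73.1 mol/h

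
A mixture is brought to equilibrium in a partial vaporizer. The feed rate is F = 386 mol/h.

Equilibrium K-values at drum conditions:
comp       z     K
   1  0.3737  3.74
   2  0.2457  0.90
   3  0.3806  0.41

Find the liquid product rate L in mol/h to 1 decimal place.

Rachford–Rice: g(β) = Σ zᵢ(Kᵢ−1)/(1+β(Kᵢ−1)) = 0.
g(0) = ΣzᵢKᵢ − 1 = 0.7748 and g(1) = 1 − Σzᵢ/Kᵢ = -0.3012, so a root lies in (0, 1).
Iterate (Newton) starting at β = 0.5:
  β = 0.5000: g = 0.08766, g' = -0.7688 → β = 0.6140
  β = 0.6140: g = 0.00342, g' = -0.7185 → β = 0.6188
Converged at β = 0.6188.
Then V = β·F = 0.6188·386 = 238.9 mol/h and L = F − V = 147.1 mol/h.

L = 147.1 mol/h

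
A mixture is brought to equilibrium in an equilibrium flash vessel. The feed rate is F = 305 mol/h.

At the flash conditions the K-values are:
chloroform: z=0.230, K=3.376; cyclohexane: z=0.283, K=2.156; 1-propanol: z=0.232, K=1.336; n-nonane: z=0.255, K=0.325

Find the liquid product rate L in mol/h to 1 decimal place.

Material balance + equilibrium reduce to Σ zᵢ(Kᵢ−1)/(1+ψ(Kᵢ−1)) = 0.
g(0) = ΣzᵢKᵢ − 1 = 0.779 and g(1) = 1 − Σzᵢ/Kᵢ = -0.158, so a root lies in (0, 1).
Newton–Raphson from ψ = 0.5:
  ψ = 0.500: g = 0.2640, g' = -0.707 → ψ = 0.873
  ψ = 0.873: g = -0.0186, g' = -0.936 → ψ = 0.854
  ψ = 0.854: g = -0.0004, g' = -0.900 → ψ = 0.853
Converged at ψ = 0.853.
Then V = ψ·F = 0.8531·305 = 260.2 mol/h and L = F − V = 44.8 mol/h.

L = 44.8 mol/h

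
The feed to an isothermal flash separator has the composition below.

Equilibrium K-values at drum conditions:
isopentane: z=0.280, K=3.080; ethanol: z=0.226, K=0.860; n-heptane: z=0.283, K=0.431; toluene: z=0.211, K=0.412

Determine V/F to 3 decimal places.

V/F = 0.273

Iterate (Newton) starting at V/F = 0.5:
  V/F = 0.500: g = -0.1493, g' = -0.622 → V/F = 0.260
  V/F = 0.260: g = 0.0099, g' = -0.743 → V/F = 0.273
Converged at V/F = 0.273.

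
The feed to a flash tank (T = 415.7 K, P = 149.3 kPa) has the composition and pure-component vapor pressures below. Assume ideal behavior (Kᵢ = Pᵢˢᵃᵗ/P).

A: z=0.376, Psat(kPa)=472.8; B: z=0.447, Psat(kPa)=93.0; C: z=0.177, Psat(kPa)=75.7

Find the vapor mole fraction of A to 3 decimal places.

y_A = 0.506

Raoult's law: Kᵢ = Pᵢˢᵃᵗ/P = Pᵢˢᵃᵗ/149.3.
  K_A = 472.8/149.3 = 3.16678, K_B = 93.0/149.3 = 0.62291, K_C = 75.7/149.3 = 0.50703
Let β = V/F and solve Σ zᵢ(Kᵢ−1)/(1+β(Kᵢ−1)) = 0.
Check two-phase: ΣzᵢKᵢ = 1.559 > 1 and Σzᵢ/Kᵢ = 1.185 > 1, so g(0) = 0.559 > 0 and g(1) = -0.185 < 0.
Newton iteration, β⁰ = 0.5:
  β = 0.500: g = 0.0675, g' = -0.579 → β = 0.617
  β = 0.617: g = 0.0038, g' = -0.520 → β = 0.624
Converged at β = 0.624.
Compositions from xᵢ = zᵢ/(1+β(Kᵢ−1)), yᵢ = Kᵢxᵢ:
  A: x = 0.160, y = 0.506
  B: x = 0.585, y = 0.364
  C: x = 0.256, y = 0.130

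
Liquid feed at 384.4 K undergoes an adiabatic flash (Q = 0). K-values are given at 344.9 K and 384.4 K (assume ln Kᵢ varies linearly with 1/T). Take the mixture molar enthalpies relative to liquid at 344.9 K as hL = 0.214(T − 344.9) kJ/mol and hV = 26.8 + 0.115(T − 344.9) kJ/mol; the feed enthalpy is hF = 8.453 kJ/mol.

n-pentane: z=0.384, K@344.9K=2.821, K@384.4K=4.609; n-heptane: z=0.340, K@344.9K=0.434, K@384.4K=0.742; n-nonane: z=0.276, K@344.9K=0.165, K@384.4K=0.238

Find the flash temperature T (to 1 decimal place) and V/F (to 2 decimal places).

Adiabatic flash: solve Rachford–Rice at each trial T, then check hF = ψ·hV(T) + (1−ψ)·hL(T).
  T = 344.9 K: K = (2.821, 0.434, 0.165), RR gives ψ = 0.217, H_out = 5.825 kJ/mol
  T = 384.4 K: K = (4.609, 0.742, 0.238), RR gives ψ = 0.550, H_out = 21.042 kJ/mol
  T = 364.6 K: K = (3.652, 0.575, 0.200), RR gives ψ = 0.396, H_out = 14.056 kJ/mol
  T = 354.8 K: K = (3.223, 0.502, 0.182), RR gives ψ = 0.313, H_out = 10.189 kJ/mol
  T = 349.9 K: K = (3.020, 0.468, 0.174), RR gives ψ = 0.267, H_out = 8.100 kJ/mol
  T = 352.4 K: K = (3.123, 0.485, 0.178), RR gives ψ = 0.291, H_out = 9.181 kJ/mol
  T = 351.1 K: K = (3.069, 0.476, 0.176), RR gives ψ = 0.279, H_out = 8.624 kJ/mol
Linear interpolation between T = 349.9 (H_out = 8.100) and T = 351.1 (H_out = 8.624) on hF = 8.453 gives T ≈ 350.7 K, at which ψ = 0.27.

T = 350.7 K, V/F = 0.27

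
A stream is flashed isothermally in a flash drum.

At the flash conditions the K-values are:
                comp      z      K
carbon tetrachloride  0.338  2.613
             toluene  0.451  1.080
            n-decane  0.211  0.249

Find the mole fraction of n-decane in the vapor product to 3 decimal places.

y_n-decane = 0.101

Rachford–Rice: g(V/F) = Σ zᵢ(Kᵢ−1)/(1+V/F(Kᵢ−1)) = 0.
g(0) = ΣzᵢKᵢ − 1 = 0.423 and g(1) = 1 − Σzᵢ/Kᵢ = -0.394, so a root lies in (0, 1).
Newton–Raphson from V/F = 0.3:
  V/F = 0.300: g = 0.1981, g' = -0.600 → V/F = 0.630
  V/F = 0.630: g = 0.0040, g' = -0.648 → V/F = 0.636
Converged at V/F = 0.636.
Compositions from xᵢ = zᵢ/(1+V/F(Kᵢ−1)), yᵢ = Kᵢxᵢ:
  carbon tetrachloride: x = 0.167, y = 0.436
  toluene: x = 0.429, y = 0.463
  n-decane: x = 0.404, y = 0.101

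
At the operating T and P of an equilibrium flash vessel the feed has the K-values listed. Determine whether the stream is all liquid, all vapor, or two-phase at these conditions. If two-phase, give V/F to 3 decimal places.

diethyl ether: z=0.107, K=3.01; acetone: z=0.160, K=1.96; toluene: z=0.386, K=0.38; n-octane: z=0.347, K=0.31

all liquid

ΣzᵢKᵢ = 0.890; Σzᵢ/Kᵢ = 2.252.
Since ΣzᵢKᵢ < 1 the mixture is below its bubble point — single liquid phase.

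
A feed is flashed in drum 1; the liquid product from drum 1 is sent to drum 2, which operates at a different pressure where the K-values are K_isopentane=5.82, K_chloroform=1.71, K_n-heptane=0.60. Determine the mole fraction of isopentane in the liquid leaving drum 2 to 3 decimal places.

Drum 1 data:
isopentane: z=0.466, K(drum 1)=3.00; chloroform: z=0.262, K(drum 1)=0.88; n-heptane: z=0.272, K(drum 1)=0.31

x_isopentane (drum 2) = 0.039

Drum 1:
Rachford–Rice: g(ψ₁) = Σ zᵢ(Kᵢ−1)/(1+ψ₁(Kᵢ−1)) = 0.
Check two-phase: ΣzᵢKᵢ = 1.713 > 1 and Σzᵢ/Kᵢ = 1.330 > 1, so g(0) = 0.713 > 0 and g(1) = -0.330 < 0.
Newton–Raphson from ψ₁ = 0.5:
  ψ₁ = 0.500: g = 0.1460, g' = -0.772 → ψ₁ = 0.689
Converged at ψ₁ = 0.689.
Drum-1 compositions:
  isopentane: x = 0.196, y = 0.588
  chloroform: x = 0.286, y = 0.251
  n-heptane: x = 0.518, y = 0.161
Drum-2 feed = drum-1 liquid: z₂ = (0.1960, 0.2856, 0.5184).
Drum 2:
Let ψ₂ = V/F and solve Σ zᵢ(Kᵢ−1)/(1+ψ₂(Kᵢ−1)) = 0.
Feasibility: ΣzᵢKᵢ = 1.940, Σzᵢ/Kᵢ = 1.065 — both > 1, two phases present.
Newton iteration, ψ₂⁰ = 0.5:
  ψ₂ = 0.500: g = 0.1675, g' = -0.600 → ψ₂ = 0.779
  ψ₂ = 0.779: g = 0.0279, g' = -0.436 → ψ₂ = 0.843
  ψ₂ = 0.843: g = 0.0005, g' = -0.423 → ψ₂ = 0.844
Converged at ψ₂ = 0.844.
  isopentane: x = 0.039, y = 0.225
  chloroform: x = 0.179, y = 0.305
  n-heptane: x = 0.783, y = 0.470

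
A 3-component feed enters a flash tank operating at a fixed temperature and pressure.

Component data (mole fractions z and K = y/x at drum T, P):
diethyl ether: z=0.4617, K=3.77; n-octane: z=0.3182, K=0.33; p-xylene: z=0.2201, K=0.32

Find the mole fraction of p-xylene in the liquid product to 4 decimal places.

x_p-xylene = 0.3303

Material balance + equilibrium reduce to Σ zᵢ(Kᵢ−1)/(1+ψ(Kᵢ−1)) = 0.
Feasibility: ΣzᵢKᵢ = 1.9160, Σzᵢ/Kᵢ = 1.7745 — both > 1, two phases present.
Newton iteration, ψ⁰ = 0.5:
  ψ = 0.5000: g = -0.01113, g' = -1.1794 → ψ = 0.4906
Converged at ψ = 0.4906.
Compositions from xᵢ = zᵢ/(1+ψ(Kᵢ−1)), yᵢ = Kᵢxᵢ:
  diethyl ether: x = 0.1957, y = 0.7379
  n-octane: x = 0.4740, y = 0.1564
  p-xylene: x = 0.3303, y = 0.1057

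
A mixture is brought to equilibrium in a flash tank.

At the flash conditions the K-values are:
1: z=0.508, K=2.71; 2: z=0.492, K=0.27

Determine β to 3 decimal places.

Rachford–Rice: g(β) = Σ zᵢ(Kᵢ−1)/(1+β(Kᵢ−1)) = 0.
g(0) = ΣzᵢKᵢ − 1 = 0.510 and g(1) = 1 − Σzᵢ/Kᵢ = -1.010, so a root lies in (0, 1).
Binary case is linear: z₁(K₁−1)(1+β(K₂−1)) + z₂(K₂−1)(1+β(K₁−1)) = 0
⇒ β = [z₁(K₁−1)+z₂(K₂−1)] / [−(K₁−1)(K₂−1)] = 0.5095/1.2483 = 0.408

β = 0.408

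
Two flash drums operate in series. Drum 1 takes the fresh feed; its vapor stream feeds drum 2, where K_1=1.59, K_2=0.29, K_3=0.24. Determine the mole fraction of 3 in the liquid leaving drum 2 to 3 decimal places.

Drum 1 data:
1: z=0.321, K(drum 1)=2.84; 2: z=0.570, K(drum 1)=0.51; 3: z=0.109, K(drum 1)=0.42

x_3 (drum 2) = 0.064

Drum 1:
Let ψ₁ = V/F and solve Σ zᵢ(Kᵢ−1)/(1+ψ₁(Kᵢ−1)) = 0.
Feasibility: ΣzᵢKᵢ = 1.248, Σzᵢ/Kᵢ = 1.490 — both > 1, two phases present.
Newton–Raphson from ψ₁ = 0.6:
  ψ₁ = 0.600: g = -0.2118, g' = -0.606 → ψ₁ = 0.251
  ψ₁ = 0.251: g = 0.0119, g' = -0.737 → ψ₁ = 0.267
Converged at ψ₁ = 0.267.
Drum-1 compositions:
  1: x = 0.215, y = 0.611
  2: x = 0.656, y = 0.334
  3: x = 0.129, y = 0.054
Drum-2 feed = drum-1 vapor: z₂ = (0.6114, 0.3344, 0.0542).
Drum 2:
Rachford–Rice: g(ψ₂) = Σ zᵢ(Kᵢ−1)/(1+ψ₂(Kᵢ−1)) = 0.
Feasibility: ΣzᵢKᵢ = 1.082, Σzᵢ/Kᵢ = 1.763 — both > 1, two phases present.
Newton–Raphson from ψ₂ = 0.5:
  ψ₂ = 0.500: g = -0.1560, g' = -0.614 → ψ₂ = 0.246
  ψ₂ = 0.246: g = -0.0232, g' = -0.457 → ψ₂ = 0.195
  ψ₂ = 0.195: g = -0.0004, g' = -0.441 → ψ₂ = 0.194
Converged at ψ₂ = 0.194.
  1: x = 0.549, y = 0.872
  2: x = 0.388, y = 0.112
  3: x = 0.064, y = 0.015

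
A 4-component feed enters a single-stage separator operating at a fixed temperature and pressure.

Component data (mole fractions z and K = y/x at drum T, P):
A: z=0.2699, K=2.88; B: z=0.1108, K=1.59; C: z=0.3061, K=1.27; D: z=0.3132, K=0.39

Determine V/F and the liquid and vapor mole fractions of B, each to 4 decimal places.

Material balance + equilibrium reduce to Σ zᵢ(Kᵢ−1)/(1+V/F(Kᵢ−1)) = 0.
Check two-phase: ΣzᵢKᵢ = 1.4644 > 1 and Σzᵢ/Kᵢ = 1.2075 > 1, so g(0) = 0.4644 > 0 and g(1) = -0.2075 < 0.
Newton iteration, V/F⁰ = 0.68:
  V/F = 0.6800: g = 0.01271, g' = -0.5596 → V/F = 0.7027
  V/F = 0.7027: g = -0.00010, g' = -0.5691 → V/F = 0.7025
Converged at V/F = 0.7025.
Compositions from xᵢ = zᵢ/(1+V/F(Kᵢ−1)), yᵢ = Kᵢxᵢ:
  A: x = 0.1163, y = 0.3349
  B: x = 0.0783, y = 0.1245
  C: x = 0.2573, y = 0.3268
  D: x = 0.5481, y = 0.2137

V/F = 0.7025, x_B = 0.0783, y_B = 0.1245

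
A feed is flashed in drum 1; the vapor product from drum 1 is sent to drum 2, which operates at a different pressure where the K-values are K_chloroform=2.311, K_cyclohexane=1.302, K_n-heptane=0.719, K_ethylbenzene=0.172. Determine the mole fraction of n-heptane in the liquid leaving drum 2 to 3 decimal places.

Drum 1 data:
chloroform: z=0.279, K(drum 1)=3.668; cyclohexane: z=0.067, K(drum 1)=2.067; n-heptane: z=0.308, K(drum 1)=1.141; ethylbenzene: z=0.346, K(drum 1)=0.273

x_n-heptane (drum 2) = 0.391

Drum 1:
Let ψ₁ = V/F and solve Σ zᵢ(Kᵢ−1)/(1+ψ₁(Kᵢ−1)) = 0.
Feasibility: ΣzᵢKᵢ = 1.608, Σzᵢ/Kᵢ = 1.646 — both > 1, two phases present.
Newton–Raphson from ψ₁ = 0.5:
  ψ₁ = 0.500: g = 0.0109, g' = -0.854 → ψ₁ = 0.513
Converged at ψ₁ = 0.513.
Drum-1 compositions:
  chloroform: x = 0.118, y = 0.432
  cyclohexane: x = 0.043, y = 0.090
  n-heptane: x = 0.287, y = 0.328
  ethylbenzene: x = 0.552, y = 0.151
Drum-2 feed = drum-1 vapor: z₂ = (0.4322, 0.0895, 0.3277, 0.1506).
Drum 2:
Let ψ₂ = V/F and solve Σ zᵢ(Kᵢ−1)/(1+ψ₂(Kᵢ−1)) = 0.
Feasibility: ΣzᵢKᵢ = 1.377, Σzᵢ/Kᵢ = 1.587 — both > 1, two phases present.
Iterate (Newton) starting at ψ₂ = 0.35:
  ψ₂ = 0.350: g = 0.1351, g' = -0.592 → ψ₂ = 0.578
  ψ₂ = 0.578: g = -0.0038, g' = -0.663 → ψ₂ = 0.572
Converged at ψ₂ = 0.572.
  chloroform: x = 0.247, y = 0.571
  cyclohexane: x = 0.076, y = 0.099
  n-heptane: x = 0.391, y = 0.281
  ethylbenzene: x = 0.286, y = 0.049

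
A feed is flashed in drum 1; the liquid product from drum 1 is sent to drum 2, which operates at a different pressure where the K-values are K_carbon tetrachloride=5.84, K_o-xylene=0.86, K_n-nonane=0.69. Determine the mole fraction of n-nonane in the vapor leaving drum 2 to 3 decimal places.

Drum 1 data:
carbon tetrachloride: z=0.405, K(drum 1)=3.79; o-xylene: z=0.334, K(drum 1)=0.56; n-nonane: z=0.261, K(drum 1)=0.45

Drum 1:
Material balance + equilibrium reduce to Σ zᵢ(Kᵢ−1)/(1+ψ₁(Kᵢ−1)) = 0.
g(0) = ΣzᵢKᵢ − 1 = 0.839 and g(1) = 1 − Σzᵢ/Kᵢ = -0.283, so a root lies in (0, 1).
Newton iteration, ψ₁⁰ = 0.5:
  ψ₁ = 0.500: g = 0.0854, g' = -0.806 → ψ₁ = 0.606
  ψ₁ = 0.606: g = 0.0043, g' = -0.733 → ψ₁ = 0.612
Converged at ψ₁ = 0.612.
Drum-1 compositions:
  carbon tetrachloride: x = 0.150, y = 0.567
  o-xylene: x = 0.457, y = 0.256
  n-nonane: x = 0.393, y = 0.177
Drum-2 feed = drum-1 liquid: z₂ = (0.1496, 0.4570, 0.3934).
Drum 2:
Material balance + equilibrium reduce to Σ zᵢ(Kᵢ−1)/(1+ψ₂(Kᵢ−1)) = 0.
Check two-phase: ΣzᵢKᵢ = 1.538 > 1 and Σzᵢ/Kᵢ = 1.127 > 1, so g(0) = 0.538 > 0 and g(1) = -0.127 < 0.
Iterate (Newton) starting at ψ₂ = 0.36:
  ψ₂ = 0.360: g = 0.0594, g' = -0.524 → ψ₂ = 0.473
  ψ₂ = 0.473: g = 0.0086, g' = -0.386 → ψ₂ = 0.496
Converged at ψ₂ = 0.496.
  carbon tetrachloride: x = 0.044, y = 0.257
  o-xylene: x = 0.491, y = 0.422
  n-nonane: x = 0.465, y = 0.321

y_n-nonane (drum 2) = 0.321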